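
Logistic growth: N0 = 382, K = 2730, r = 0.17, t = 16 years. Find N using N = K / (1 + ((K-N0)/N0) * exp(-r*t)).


(K - N0)/N0 = (2730 - 382)/382 = 2348/382 = 6.14660
r*t = 0.17 * 16 = 2.72; exp(-2.72) = 0.0658748
6.14660 * 0.0658748 = 0.404906
1 + 0.404906 = 1.40491
N = 2730 / 1.40491 = 1943.18 ≈ 1943

1943


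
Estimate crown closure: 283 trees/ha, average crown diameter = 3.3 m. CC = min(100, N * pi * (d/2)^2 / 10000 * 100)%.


(d/2)^2 = (3.3/2)^2 = 1.65^2 = 2.7225
Crown area = 3.141593 * 2.7225 = 8.55299 m^2
N * area / 10000 * 100 = 283 * 8.55299 / 10000 * 100 = 24.2050
CC = min(100, 24.2050) = 24.2050 ≈ 24.2%

24.2%


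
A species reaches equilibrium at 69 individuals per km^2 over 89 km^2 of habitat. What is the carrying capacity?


K = 69 * 89 = 6141 individuals

6141 individuals


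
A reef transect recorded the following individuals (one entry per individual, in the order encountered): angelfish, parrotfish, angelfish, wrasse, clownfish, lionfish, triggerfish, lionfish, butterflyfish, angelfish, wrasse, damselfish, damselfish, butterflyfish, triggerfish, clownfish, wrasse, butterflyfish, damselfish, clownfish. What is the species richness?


Total individuals logged = 20
Distinct species (count of individuals): angelfish (3), parrotfish (1), wrasse (3), clownfish (3), lionfish (2), triggerfish (2), butterflyfish (3), damselfish (3)
Species richness = number of distinct species = 8

8


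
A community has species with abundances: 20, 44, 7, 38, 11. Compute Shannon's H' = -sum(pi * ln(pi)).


Total N = 20 + 44 + 7 + 38 + 11 = 120
Per-species terms:
  p = 20/120 = 0.166667; ln(p) = -1.791757; p*ln(p) = 0.166667 * (-1.791757) = -0.298627
  p = 44/120 = 0.366667; ln(p) = -1.003301; p*ln(p) = 0.366667 * (-1.003301) = -0.367877
  p = 7/120 = 0.058333; ln(p) = -2.841587; p*ln(p) = 0.058333 * (-2.841587) = -0.165758
  p = 38/120 = 0.316667; ln(p) = -1.149905; p*ln(p) = 0.316667 * (-1.149905) = -0.364137
  p = 11/120 = 0.091667; ln(p) = -2.389593; p*ln(p) = 0.091667 * (-2.389593) = -0.219047
sum(p*ln(p)) = (-0.298627) + (-0.367877) + (-0.165758) + (-0.364137) + (-0.219047) = -1.415446
H' = -(-1.415446) = 1.415446 ≈ 1.4154

1.4154


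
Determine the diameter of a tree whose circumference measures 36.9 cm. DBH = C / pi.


DBH = C / pi = 36.9 / 3.141593 = 11.7456 ≈ 11.75 cm

11.75 cm


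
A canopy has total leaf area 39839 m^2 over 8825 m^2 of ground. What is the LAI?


LAI = 39839 / 8825 = 4.5143 ≈ 4.51

4.51


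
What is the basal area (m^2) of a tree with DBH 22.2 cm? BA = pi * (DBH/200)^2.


D/200 = 22.2/200 = 0.111 m
(D/200)^2 = 0.111^2 = 0.012321
BA = 3.141593 * 0.012321 = 0.0387076 ≈ 0.0387 m^2

0.0387 m^2


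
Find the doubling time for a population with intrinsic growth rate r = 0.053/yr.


td = ln(2) / 0.053 = 0.693147 / 0.053 = 13.0782 ≈ 13.1 years

13.1 years


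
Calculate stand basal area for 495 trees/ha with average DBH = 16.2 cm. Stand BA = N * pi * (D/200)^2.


(D/200)^2 = (16.2/200)^2 = 0.081^2 = 0.006561
Individual BA = 3.141593 * 0.006561 = 0.0206120 m^2
Stand BA = 495 * 0.0206120 = 10.2029 ≈ 10.20 m^2/ha

10.20 m^2/ha


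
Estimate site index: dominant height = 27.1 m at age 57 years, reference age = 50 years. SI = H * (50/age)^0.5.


50/57 = 0.877193
(0.877193)^0.5 = 0.936586
SI = 27.1 * 0.936586 = 25.3815 ≈ 25.4 m

25.4 m


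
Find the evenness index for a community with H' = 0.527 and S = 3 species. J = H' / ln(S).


ln(3) = 1.09861
J = H' / ln(S) = 0.527 / 1.09861 = 0.479697 ≈ 0.4797

0.4797


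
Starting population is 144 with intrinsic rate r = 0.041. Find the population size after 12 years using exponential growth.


r*t = 0.041 * 12 = 0.492
exp(0.492) = 1.63558
N = 144 * 1.63558 = 235.524 ≈ 236

236


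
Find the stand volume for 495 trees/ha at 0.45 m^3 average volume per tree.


V_stand = 495 * 0.45 = 222.75 ≈ 222.8 m^3/ha

222.8 m^3/ha


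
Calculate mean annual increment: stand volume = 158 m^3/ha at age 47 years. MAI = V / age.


MAI = 158 / 47 = 3.3617 ≈ 3.36 m^3/ha/yr

3.36 m^3/ha/yr


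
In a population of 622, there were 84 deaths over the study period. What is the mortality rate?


Mortality rate = 84 / 622 = 0.135048 ≈ 0.1350

0.1350


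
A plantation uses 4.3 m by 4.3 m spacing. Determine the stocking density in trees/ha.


N = 10000 / 4.3^2 = 10000 / 18.49 = 540.833 ≈ 541 trees/ha

541 trees/ha


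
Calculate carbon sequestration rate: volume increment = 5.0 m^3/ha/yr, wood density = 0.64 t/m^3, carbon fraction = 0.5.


C = 5.0 * 0.64 * 0.5 = 1.60 t C/ha/yr

1.60 t C/ha/yr


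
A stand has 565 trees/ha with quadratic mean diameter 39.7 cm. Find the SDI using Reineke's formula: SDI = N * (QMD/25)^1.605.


QMD/25 = 39.7/25 = 1.588
(1.588)^1.605 = exp(1.605 * ln(1.588)) = exp(1.605 * 0.462475) = exp(0.742272) = 2.10070
SDI = 565 * 2.10070 = 1186.90 ≈ 1187

1187


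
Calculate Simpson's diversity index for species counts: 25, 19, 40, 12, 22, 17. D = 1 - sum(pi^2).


Total N = 25 + 19 + 40 + 12 + 22 + 17 = 135
Per-species terms:
  p = 25/135 = 0.185185; p^2 = 0.185185^2 = 0.034293
  p = 19/135 = 0.140741; p^2 = 0.140741^2 = 0.019808
  p = 40/135 = 0.296296; p^2 = 0.296296^2 = 0.087791
  p = 12/135 = 0.088889; p^2 = 0.088889^2 = 0.007901
  p = 22/135 = 0.162963; p^2 = 0.162963^2 = 0.026557
  p = 17/135 = 0.125926; p^2 = 0.125926^2 = 0.015857
sum(p^2) = 0.034293 + 0.019808 + 0.087791 + 0.007901 + 0.026557 + 0.015857 = 0.192207
D = 1 - 0.192207 = 0.807793 ≈ 0.8078

0.8078


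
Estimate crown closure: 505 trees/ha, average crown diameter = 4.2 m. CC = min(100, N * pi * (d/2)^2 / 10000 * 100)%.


(d/2)^2 = (4.2/2)^2 = 2.1^2 = 4.41
Crown area = 3.141593 * 4.41 = 13.8544 m^2
N * area / 10000 * 100 = 505 * 13.8544 / 10000 * 100 = 69.9647
CC = min(100, 69.9647) = 69.9647 ≈ 70.0%

70.0%


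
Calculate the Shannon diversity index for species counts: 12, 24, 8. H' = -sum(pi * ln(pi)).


Total N = 12 + 24 + 8 = 44
Per-species terms:
  p = 12/44 = 0.272727; ln(p) = -1.299284; p*ln(p) = 0.272727 * (-1.299284) = -0.354350
  p = 24/44 = 0.545455; ln(p) = -0.606135; p*ln(p) = 0.545455 * (-0.606135) = -0.330619
  p = 8/44 = 0.181818; ln(p) = -1.704749; p*ln(p) = 0.181818 * (-1.704749) = -0.309954
sum(p*ln(p)) = (-0.354350) + (-0.330619) + (-0.309954) = -0.994923
H' = -(-0.994923) = 0.994923 ≈ 0.9949

0.9949


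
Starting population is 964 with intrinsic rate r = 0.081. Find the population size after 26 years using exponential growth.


r*t = 0.081 * 26 = 2.106
exp(2.106) = 8.21531
N = 964 * 8.21531 = 7919.56 ≈ 7920

7920


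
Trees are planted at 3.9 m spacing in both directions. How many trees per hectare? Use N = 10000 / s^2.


N = 10000 / 3.9^2 = 10000 / 15.21 = 657.462 ≈ 657 trees/ha

657 trees/ha


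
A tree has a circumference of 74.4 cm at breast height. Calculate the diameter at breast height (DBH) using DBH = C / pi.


DBH = C / pi = 74.4 / 3.141593 = 23.6823 ≈ 23.68 cm

23.68 cm


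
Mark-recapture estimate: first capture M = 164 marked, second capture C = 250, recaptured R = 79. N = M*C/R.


N = M * C / R = 164 * 250 / 79 = 41000 / 79 = 518.99 ≈ 519

519 individuals


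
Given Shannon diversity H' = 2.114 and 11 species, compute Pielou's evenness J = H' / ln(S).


ln(11) = 2.39790
J = H' / ln(S) = 2.114 / 2.39790 = 0.881605 ≈ 0.8816

0.8816


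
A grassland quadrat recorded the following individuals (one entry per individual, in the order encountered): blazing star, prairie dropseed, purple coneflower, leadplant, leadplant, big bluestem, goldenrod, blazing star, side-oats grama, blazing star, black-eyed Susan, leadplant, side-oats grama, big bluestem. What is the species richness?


Total individuals logged = 14
Distinct species (count of individuals): blazing star (3), prairie dropseed (1), purple coneflower (1), leadplant (3), big bluestem (2), goldenrod (1), side-oats grama (2), black-eyed Susan (1)
Species richness = number of distinct species = 8

8


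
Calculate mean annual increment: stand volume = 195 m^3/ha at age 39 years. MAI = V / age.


MAI = 195 / 39 = 5.00 m^3/ha/yr

5.00 m^3/ha/yr


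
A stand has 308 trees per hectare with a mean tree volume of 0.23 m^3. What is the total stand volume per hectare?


V_stand = 308 * 0.23 = 70.84 ≈ 70.8 m^3/ha

70.8 m^3/ha


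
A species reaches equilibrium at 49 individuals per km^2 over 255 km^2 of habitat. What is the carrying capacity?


K = 49 * 255 = 12495 individuals

12495 individuals


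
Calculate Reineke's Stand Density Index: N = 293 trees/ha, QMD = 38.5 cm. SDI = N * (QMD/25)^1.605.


QMD/25 = 38.5/25 = 1.54
(1.54)^1.605 = exp(1.605 * ln(1.54)) = exp(1.605 * 0.431782) = exp(0.693010) = 1.99973
SDI = 293 * 1.99973 = 585.921 ≈ 586

586


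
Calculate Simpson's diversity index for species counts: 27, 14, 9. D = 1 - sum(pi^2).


Total N = 27 + 14 + 9 = 50
Per-species terms:
  p = 27/50 = 0.540000; p^2 = 0.540000^2 = 0.291600
  p = 14/50 = 0.280000; p^2 = 0.280000^2 = 0.078400
  p = 9/50 = 0.180000; p^2 = 0.180000^2 = 0.032400
sum(p^2) = 0.291600 + 0.078400 + 0.032400 = 0.402400
D = 1 - 0.402400 = 0.597600 ≈ 0.5976

0.5976


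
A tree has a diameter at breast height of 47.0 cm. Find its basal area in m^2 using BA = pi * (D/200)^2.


D/200 = 47.0/200 = 0.235 m
(D/200)^2 = 0.235^2 = 0.055225
BA = 3.141593 * 0.055225 = 0.173494 ≈ 0.1735 m^2

0.1735 m^2


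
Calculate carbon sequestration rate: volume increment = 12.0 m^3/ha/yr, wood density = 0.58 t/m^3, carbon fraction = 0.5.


C = 12.0 * 0.58 * 0.5 = 3.48 t C/ha/yr

3.48 t C/ha/yr


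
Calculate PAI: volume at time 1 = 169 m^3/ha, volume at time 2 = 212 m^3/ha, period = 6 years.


PAI = (V2 - V1) / period = (212 - 169) / 6 = 43 / 6 = 7.1667 ≈ 7.17 m^3/ha/yr

7.17 m^3/ha/yr


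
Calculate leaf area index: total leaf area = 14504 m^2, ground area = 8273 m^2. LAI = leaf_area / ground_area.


LAI = 14504 / 8273 = 1.7532 ≈ 1.75

1.75


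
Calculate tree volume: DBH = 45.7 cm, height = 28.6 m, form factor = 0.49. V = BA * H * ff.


(D/200)^2 = (45.7/200)^2 = 0.2285^2 = 0.05221225
BA = 3.141593 * 0.05221225 = 0.164030 m^2
V = 0.164030 * 28.6 * 0.49 = 2.29872 ≈ 2.299 m^3

2.299 m^3


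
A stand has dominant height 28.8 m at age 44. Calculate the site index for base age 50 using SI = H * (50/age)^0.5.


50/44 = 1.13636
(1.13636)^0.5 = 1.06600
SI = 28.8 * 1.06600 = 30.7008 ≈ 30.7 m

30.7 m


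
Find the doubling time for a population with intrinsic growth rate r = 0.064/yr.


td = ln(2) / 0.064 = 0.693147 / 0.064 = 10.8304 ≈ 10.8 years

10.8 years


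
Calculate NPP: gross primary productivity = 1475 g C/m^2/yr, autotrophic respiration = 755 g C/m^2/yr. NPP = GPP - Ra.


NPP = GPP - Ra = 1475 - 755 = 720 g C/m^2/yr

720 g C/m^2/yr


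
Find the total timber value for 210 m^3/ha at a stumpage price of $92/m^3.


Value = 210 * 92 = $19320/ha

$19320/ha


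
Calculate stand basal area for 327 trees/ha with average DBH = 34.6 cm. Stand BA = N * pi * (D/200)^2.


(D/200)^2 = (34.6/200)^2 = 0.173^2 = 0.029929
Individual BA = 3.141593 * 0.029929 = 0.0940247 m^2
Stand BA = 327 * 0.0940247 = 30.7461 ≈ 30.75 m^2/ha

30.75 m^2/ha


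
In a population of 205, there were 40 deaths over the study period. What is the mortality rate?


Mortality rate = 40 / 205 = 0.195122 ≈ 0.1951

0.1951


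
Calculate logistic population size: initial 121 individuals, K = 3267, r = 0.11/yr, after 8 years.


(K - N0)/N0 = (3267 - 121)/121 = 3146/121 = 26.0000
r*t = 0.11 * 8 = 0.88; exp(-0.88) = 0.414783
26.0000 * 0.414783 = 10.7844
1 + 10.7844 = 11.7844
N = 3267 / 11.7844 = 277.231 ≈ 277

277


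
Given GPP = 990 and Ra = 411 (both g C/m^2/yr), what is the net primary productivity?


NPP = GPP - Ra = 990 - 411 = 579 g C/m^2/yr

579 g C/m^2/yr


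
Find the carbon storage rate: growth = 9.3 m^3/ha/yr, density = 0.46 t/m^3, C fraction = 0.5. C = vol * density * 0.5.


C = 9.3 * 0.46 * 0.5 = 2.139 ≈ 2.14 t C/ha/yr

2.14 t C/ha/yr


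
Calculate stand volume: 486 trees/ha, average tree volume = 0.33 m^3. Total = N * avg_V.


V_stand = 486 * 0.33 = 160.38 ≈ 160.4 m^3/ha

160.4 m^3/ha


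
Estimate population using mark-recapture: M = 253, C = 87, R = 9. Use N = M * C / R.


N = M * C / R = 253 * 87 / 9 = 22011 / 9 = 2445.67 ≈ 2446

2446 individuals


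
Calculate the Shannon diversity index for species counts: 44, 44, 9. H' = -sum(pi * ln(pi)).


Total N = 44 + 44 + 9 = 97
Per-species terms:
  p = 44/97 = 0.453608; ln(p) = -0.790522; p*ln(p) = 0.453608 * (-0.790522) = -0.358587
  p = 44/97 = 0.453608; ln(p) = -0.790522; p*ln(p) = 0.453608 * (-0.790522) = -0.358587
  p = 9/97 = 0.092784; ln(p) = -2.377481; p*ln(p) = 0.092784 * (-2.377481) = -0.220592
sum(p*ln(p)) = (-0.358587) + (-0.358587) + (-0.220592) = -0.937766
H' = -(-0.937766) = 0.937766 ≈ 0.9378

0.9378


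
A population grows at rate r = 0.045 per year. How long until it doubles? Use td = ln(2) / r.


td = ln(2) / 0.045 = 0.693147 / 0.045 = 15.4033 ≈ 15.4 years

15.4 years


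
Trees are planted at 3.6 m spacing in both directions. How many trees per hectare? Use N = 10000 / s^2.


N = 10000 / 3.6^2 = 10000 / 12.96 = 771.605 ≈ 772 trees/ha

772 trees/ha


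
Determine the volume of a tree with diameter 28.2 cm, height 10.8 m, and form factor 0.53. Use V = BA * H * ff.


(D/200)^2 = (28.2/200)^2 = 0.141^2 = 0.019881
BA = 3.141593 * 0.019881 = 0.0624580 m^2
V = 0.0624580 * 10.8 * 0.53 = 0.357510 ≈ 0.358 m^3

0.358 m^3


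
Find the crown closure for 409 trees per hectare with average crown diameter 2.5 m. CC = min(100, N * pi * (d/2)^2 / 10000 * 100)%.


(d/2)^2 = (2.5/2)^2 = 1.25^2 = 1.5625
Crown area = 3.141593 * 1.5625 = 4.90874 m^2
N * area / 10000 * 100 = 409 * 4.90874 / 10000 * 100 = 20.0767
CC = min(100, 20.0767) = 20.0767 ≈ 20.1%

20.1%


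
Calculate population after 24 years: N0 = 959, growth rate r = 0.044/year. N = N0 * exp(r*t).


r*t = 0.044 * 24 = 1.056
exp(1.056) = 2.87485
N = 959 * 2.87485 = 2756.98 ≈ 2757

2757


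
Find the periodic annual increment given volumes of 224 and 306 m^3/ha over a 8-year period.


PAI = (V2 - V1) / period = (306 - 224) / 8 = 82 / 8 = 10.25 m^3/ha/yr

10.25 m^3/ha/yr


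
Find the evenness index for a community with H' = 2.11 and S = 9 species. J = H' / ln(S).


ln(9) = 2.19722
J = H' / ln(S) = 2.11 / 2.19722 = 0.960304 ≈ 0.9603

0.9603


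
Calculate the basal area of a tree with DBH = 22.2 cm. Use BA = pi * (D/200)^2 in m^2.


D/200 = 22.2/200 = 0.111 m
(D/200)^2 = 0.111^2 = 0.012321
BA = 3.141593 * 0.012321 = 0.0387076 ≈ 0.0387 m^2

0.0387 m^2


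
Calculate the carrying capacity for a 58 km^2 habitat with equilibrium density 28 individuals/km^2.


K = 28 * 58 = 1624 individuals

1624 individuals


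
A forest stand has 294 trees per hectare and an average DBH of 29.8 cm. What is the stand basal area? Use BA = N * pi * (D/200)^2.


(D/200)^2 = (29.8/200)^2 = 0.149^2 = 0.022201
Individual BA = 3.141593 * 0.022201 = 0.0697465 m^2
Stand BA = 294 * 0.0697465 = 20.5055 ≈ 20.51 m^2/ha

20.51 m^2/ha


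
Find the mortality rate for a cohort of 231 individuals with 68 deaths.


Mortality rate = 68 / 231 = 0.294372 ≈ 0.2944

0.2944


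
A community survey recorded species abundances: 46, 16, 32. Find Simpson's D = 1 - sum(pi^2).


Total N = 46 + 16 + 32 = 94
Per-species terms:
  p = 46/94 = 0.489362; p^2 = 0.489362^2 = 0.239475
  p = 16/94 = 0.170213; p^2 = 0.170213^2 = 0.028972
  p = 32/94 = 0.340426; p^2 = 0.340426^2 = 0.115890
sum(p^2) = 0.239475 + 0.028972 + 0.115890 = 0.384337
D = 1 - 0.384337 = 0.615663 ≈ 0.6157

0.6157


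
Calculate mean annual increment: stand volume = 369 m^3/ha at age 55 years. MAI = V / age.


MAI = 369 / 55 = 6.7091 ≈ 6.71 m^3/ha/yr

6.71 m^3/ha/yr


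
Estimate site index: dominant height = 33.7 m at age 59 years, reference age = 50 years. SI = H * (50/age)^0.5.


50/59 = 0.847458
(0.847458)^0.5 = 0.920575
SI = 33.7 * 0.920575 = 31.0234 ≈ 31.0 m

31.0 m


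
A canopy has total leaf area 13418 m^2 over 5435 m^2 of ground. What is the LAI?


LAI = 13418 / 5435 = 2.4688 ≈ 2.47

2.47


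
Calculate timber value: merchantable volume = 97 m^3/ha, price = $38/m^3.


Value = 97 * 38 = $3686/ha

$3686/ha


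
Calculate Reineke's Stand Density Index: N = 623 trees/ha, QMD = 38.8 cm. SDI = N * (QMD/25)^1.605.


QMD/25 = 38.8/25 = 1.552
(1.552)^1.605 = exp(1.605 * ln(1.552)) = exp(1.605 * 0.439544) = exp(0.705468) = 2.02479
SDI = 623 * 2.02479 = 1261.44 ≈ 1261

1261


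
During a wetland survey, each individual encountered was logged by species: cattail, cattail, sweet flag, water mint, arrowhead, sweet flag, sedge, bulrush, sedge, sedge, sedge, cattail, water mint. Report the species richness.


Total individuals logged = 13
Distinct species (count of individuals): cattail (3), sweet flag (2), water mint (2), arrowhead (1), sedge (4), bulrush (1)
Species richness = number of distinct species = 6

6


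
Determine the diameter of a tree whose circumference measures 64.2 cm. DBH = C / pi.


DBH = C / pi = 64.2 / 3.141593 = 20.4355 ≈ 20.44 cm

20.44 cm


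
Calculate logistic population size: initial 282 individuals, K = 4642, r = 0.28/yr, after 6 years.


(K - N0)/N0 = (4642 - 282)/282 = 4360/282 = 15.4610
r*t = 0.28 * 6 = 1.68; exp(-1.68) = 0.186374
15.4610 * 0.186374 = 2.88153
1 + 2.88153 = 3.88153
N = 4642 / 3.88153 = 1195.92 ≈ 1196

1196


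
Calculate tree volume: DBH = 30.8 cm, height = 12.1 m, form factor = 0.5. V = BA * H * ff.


(D/200)^2 = (30.8/200)^2 = 0.154^2 = 0.023716
BA = 3.141593 * 0.023716 = 0.0745060 m^2
V = 0.0745060 * 12.1 * 0.5 = 0.450761 ≈ 0.451 m^3

0.451 m^3


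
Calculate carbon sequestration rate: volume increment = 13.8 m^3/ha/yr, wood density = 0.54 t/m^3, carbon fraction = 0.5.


C = 13.8 * 0.54 * 0.5 = 3.726 ≈ 3.73 t C/ha/yr

3.73 t C/ha/yr


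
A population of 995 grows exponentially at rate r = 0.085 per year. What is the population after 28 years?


r*t = 0.085 * 28 = 2.38
exp(2.38) = 10.8049
N = 995 * 10.8049 = 10750.9 ≈ 10751

10751


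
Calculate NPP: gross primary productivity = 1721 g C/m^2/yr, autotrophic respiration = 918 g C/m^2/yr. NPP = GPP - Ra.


NPP = GPP - Ra = 1721 - 918 = 803 g C/m^2/yr

803 g C/m^2/yr


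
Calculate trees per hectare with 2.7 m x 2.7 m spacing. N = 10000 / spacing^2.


N = 10000 / 2.7^2 = 10000 / 7.29 = 1371.74 ≈ 1372 trees/ha

1372 trees/ha


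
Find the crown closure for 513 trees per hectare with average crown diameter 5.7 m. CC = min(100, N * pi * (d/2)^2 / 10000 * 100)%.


(d/2)^2 = (5.7/2)^2 = 2.85^2 = 8.1225
Crown area = 3.141593 * 8.1225 = 25.5176 m^2
N * area / 10000 * 100 = 513 * 25.5176 / 10000 * 100 = 130.905
CC = min(100, 130.905) = 100%

100%


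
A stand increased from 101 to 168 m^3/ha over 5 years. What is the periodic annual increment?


PAI = (V2 - V1) / period = (168 - 101) / 5 = 67 / 5 = 13.40 m^3/ha/yr

13.40 m^3/ha/yr


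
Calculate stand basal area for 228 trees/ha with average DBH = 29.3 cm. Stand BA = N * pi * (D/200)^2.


(D/200)^2 = (29.3/200)^2 = 0.1465^2 = 0.02146225
Individual BA = 3.141593 * 0.02146225 = 0.0674257 m^2
Stand BA = 228 * 0.0674257 = 15.3731 ≈ 15.37 m^2/ha

15.37 m^2/ha


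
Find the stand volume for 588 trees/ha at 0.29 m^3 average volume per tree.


V_stand = 588 * 0.29 = 170.52 ≈ 170.5 m^3/ha

170.5 m^3/ha


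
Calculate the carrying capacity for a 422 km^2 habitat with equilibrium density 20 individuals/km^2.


K = 20 * 422 = 8440 individuals

8440 individuals


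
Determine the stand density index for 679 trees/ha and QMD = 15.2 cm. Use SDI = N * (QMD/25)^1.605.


QMD/25 = 15.2/25 = 0.608
(0.608)^1.605 = exp(1.605 * ln(0.608)) = exp(1.605 * (-0.497580)) = exp(-0.798616) = 0.449951
SDI = 679 * 0.449951 = 305.517 ≈ 306

306


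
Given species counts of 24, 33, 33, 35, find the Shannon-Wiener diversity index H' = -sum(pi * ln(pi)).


Total N = 24 + 33 + 33 + 35 = 125
Per-species terms:
  p = 24/125 = 0.192000; ln(p) = -1.650260; p*ln(p) = 0.192000 * (-1.650260) = -0.316850
  p = 33/125 = 0.264000; ln(p) = -1.331806; p*ln(p) = 0.264000 * (-1.331806) = -0.351597
  p = 33/125 = 0.264000; ln(p) = -1.331806; p*ln(p) = 0.264000 * (-1.331806) = -0.351597
  p = 35/125 = 0.280000; ln(p) = -1.272966; p*ln(p) = 0.280000 * (-1.272966) = -0.356430
sum(p*ln(p)) = (-0.316850) + (-0.351597) + (-0.351597) + (-0.356430) = -1.376474
H' = -(-1.376474) = 1.376474 ≈ 1.3765

1.3765


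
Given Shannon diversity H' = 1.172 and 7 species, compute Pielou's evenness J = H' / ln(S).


ln(7) = 1.94591
J = H' / ln(S) = 1.172 / 1.94591 = 0.602289 ≈ 0.6023

0.6023


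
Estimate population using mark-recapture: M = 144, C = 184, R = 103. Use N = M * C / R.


N = M * C / R = 144 * 184 / 103 = 26496 / 103 = 257.24 ≈ 257

257 individuals


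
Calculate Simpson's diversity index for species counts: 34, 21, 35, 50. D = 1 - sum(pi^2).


Total N = 34 + 21 + 35 + 50 = 140
Per-species terms:
  p = 34/140 = 0.242857; p^2 = 0.242857^2 = 0.058980
  p = 21/140 = 0.150000; p^2 = 0.150000^2 = 0.022500
  p = 35/140 = 0.250000; p^2 = 0.250000^2 = 0.062500
  p = 50/140 = 0.357143; p^2 = 0.357143^2 = 0.127551
sum(p^2) = 0.058980 + 0.022500 + 0.062500 + 0.127551 = 0.271531
D = 1 - 0.271531 = 0.728469 ≈ 0.7285

0.7285


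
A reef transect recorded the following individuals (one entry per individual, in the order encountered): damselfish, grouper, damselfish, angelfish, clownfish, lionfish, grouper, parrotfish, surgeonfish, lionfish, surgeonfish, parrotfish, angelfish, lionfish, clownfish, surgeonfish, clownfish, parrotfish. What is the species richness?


Total individuals logged = 18
Distinct species (count of individuals): damselfish (2), grouper (2), angelfish (2), clownfish (3), lionfish (3), parrotfish (3), surgeonfish (3)
Species richness = number of distinct species = 7

7


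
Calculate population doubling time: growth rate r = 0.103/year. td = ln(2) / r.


td = ln(2) / 0.103 = 0.693147 / 0.103 = 6.72958 ≈ 6.7 years

6.7 years


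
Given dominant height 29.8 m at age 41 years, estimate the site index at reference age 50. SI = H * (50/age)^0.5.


50/41 = 1.21951
(1.21951)^0.5 = 1.10431
SI = 29.8 * 1.10431 = 32.9084 ≈ 32.9 m

32.9 m


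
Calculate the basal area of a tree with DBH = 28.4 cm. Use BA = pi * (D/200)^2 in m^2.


D/200 = 28.4/200 = 0.142 m
(D/200)^2 = 0.142^2 = 0.020164
BA = 3.141593 * 0.020164 = 0.0633471 ≈ 0.0633 m^2

0.0633 m^2


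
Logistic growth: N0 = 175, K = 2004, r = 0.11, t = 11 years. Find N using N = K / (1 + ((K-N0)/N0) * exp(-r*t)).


(K - N0)/N0 = (2004 - 175)/175 = 1829/175 = 10.4514
r*t = 0.11 * 11 = 1.21; exp(-1.21) = 0.298197
10.4514 * 0.298197 = 3.11658
1 + 3.11658 = 4.11658
N = 2004 / 4.11658 = 486.812 ≈ 487

487


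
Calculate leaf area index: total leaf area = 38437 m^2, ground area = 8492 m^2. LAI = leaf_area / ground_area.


LAI = 38437 / 8492 = 4.5263 ≈ 4.53

4.53


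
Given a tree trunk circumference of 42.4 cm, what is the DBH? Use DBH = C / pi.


DBH = C / pi = 42.4 / 3.141593 = 13.4963 ≈ 13.50 cm

13.50 cm


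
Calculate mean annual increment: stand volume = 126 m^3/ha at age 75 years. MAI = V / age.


MAI = 126 / 75 = 1.68 m^3/ha/yr

1.68 m^3/ha/yr


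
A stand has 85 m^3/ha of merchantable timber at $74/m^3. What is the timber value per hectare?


Value = 85 * 74 = $6290/ha

$6290/ha


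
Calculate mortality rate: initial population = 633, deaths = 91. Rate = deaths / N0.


Mortality rate = 91 / 633 = 0.143760 ≈ 0.1438

0.1438


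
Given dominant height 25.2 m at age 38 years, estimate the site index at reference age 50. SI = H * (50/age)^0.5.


50/38 = 1.31579
(1.31579)^0.5 = 1.14708
SI = 25.2 * 1.14708 = 28.9064 ≈ 28.9 m

28.9 m


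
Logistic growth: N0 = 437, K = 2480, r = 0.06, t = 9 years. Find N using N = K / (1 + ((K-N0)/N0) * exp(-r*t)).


(K - N0)/N0 = (2480 - 437)/437 = 2043/437 = 4.67506
r*t = 0.06 * 9 = 0.54; exp(-0.54) = 0.582748
4.67506 * 0.582748 = 2.72438
1 + 2.72438 = 3.72438
N = 2480 / 3.72438 = 665.883 ≈ 666

666


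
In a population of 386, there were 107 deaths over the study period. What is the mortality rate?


Mortality rate = 107 / 386 = 0.277202 ≈ 0.2772

0.2772


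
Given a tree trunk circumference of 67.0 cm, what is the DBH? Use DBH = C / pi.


DBH = C / pi = 67.0 / 3.141593 = 21.3268 ≈ 21.33 cm

21.33 cm


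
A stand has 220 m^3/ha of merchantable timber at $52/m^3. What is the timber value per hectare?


Value = 220 * 52 = $11440/ha

$11440/ha


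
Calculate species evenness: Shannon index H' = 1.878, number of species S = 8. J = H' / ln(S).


ln(8) = 2.07944
J = H' / ln(S) = 1.878 / 2.07944 = 0.903128 ≈ 0.9031

0.9031


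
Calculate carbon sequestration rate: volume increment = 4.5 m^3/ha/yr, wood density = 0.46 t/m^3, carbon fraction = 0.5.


C = 4.5 * 0.46 * 0.5 = 1.035 ≈ 1.04 t C/ha/yr

1.04 t C/ha/yr


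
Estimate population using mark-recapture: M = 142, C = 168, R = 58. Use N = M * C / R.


N = M * C / R = 142 * 168 / 58 = 23856 / 58 = 411.31 ≈ 411

411 individuals


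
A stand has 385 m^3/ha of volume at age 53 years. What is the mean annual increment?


MAI = 385 / 53 = 7.2642 ≈ 7.26 m^3/ha/yr

7.26 m^3/ha/yr


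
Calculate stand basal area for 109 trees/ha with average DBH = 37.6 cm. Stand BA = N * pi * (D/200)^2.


(D/200)^2 = (37.6/200)^2 = 0.188^2 = 0.035344
Individual BA = 3.141593 * 0.035344 = 0.111036 m^2
Stand BA = 109 * 0.111036 = 12.1029 ≈ 12.10 m^2/ha

12.10 m^2/ha


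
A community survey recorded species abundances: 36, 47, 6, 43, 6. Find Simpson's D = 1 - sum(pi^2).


Total N = 36 + 47 + 6 + 43 + 6 = 138
Per-species terms:
  p = 36/138 = 0.260870; p^2 = 0.260870^2 = 0.068053
  p = 47/138 = 0.340580; p^2 = 0.340580^2 = 0.115995
  p = 6/138 = 0.043478; p^2 = 0.043478^2 = 0.001890
  p = 43/138 = 0.311594; p^2 = 0.311594^2 = 0.097091
  p = 6/138 = 0.043478; p^2 = 0.043478^2 = 0.001890
sum(p^2) = 0.068053 + 0.115995 + 0.001890 + 0.097091 + 0.001890 = 0.284919
D = 1 - 0.284919 = 0.715081 ≈ 0.7151

0.7151


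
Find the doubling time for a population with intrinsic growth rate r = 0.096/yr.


td = ln(2) / 0.096 = 0.693147 / 0.096 = 7.22028 ≈ 7.2 years

7.2 years


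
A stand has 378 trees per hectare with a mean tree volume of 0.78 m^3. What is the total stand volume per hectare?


V_stand = 378 * 0.78 = 294.84 ≈ 294.8 m^3/ha

294.8 m^3/ha


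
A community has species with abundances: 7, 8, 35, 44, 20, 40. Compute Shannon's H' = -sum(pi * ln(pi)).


Total N = 7 + 8 + 35 + 44 + 20 + 40 = 154
Per-species terms:
  p = 7/154 = 0.045455; ln(p) = -3.091032; p*ln(p) = 0.045455 * (-3.091032) = -0.140503
  p = 8/154 = 0.051948; ln(p) = -2.957512; p*ln(p) = 0.051948 * (-2.957512) = -0.153637
  p = 35/154 = 0.227273; ln(p) = -1.481603; p*ln(p) = 0.227273 * (-1.481603) = -0.336728
  p = 44/154 = 0.285714; ln(p) = -1.252764; p*ln(p) = 0.285714 * (-1.252764) = -0.357932
  p = 20/154 = 0.129870; ln(p) = -2.041221; p*ln(p) = 0.129870 * (-2.041221) = -0.265093
  p = 40/154 = 0.259740; ln(p) = -1.348074; p*ln(p) = 0.259740 * (-1.348074) = -0.350149
sum(p*ln(p)) = (-0.140503) + (-0.153637) + (-0.336728) + (-0.357932) + (-0.265093) + (-0.350149) = -1.604042
H' = -(-1.604042) = 1.604042 ≈ 1.6040

1.6040


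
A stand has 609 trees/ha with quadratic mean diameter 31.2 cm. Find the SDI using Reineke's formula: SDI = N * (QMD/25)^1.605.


QMD/25 = 31.2/25 = 1.248
(1.248)^1.605 = exp(1.605 * ln(1.248)) = exp(1.605 * 0.221542) = exp(0.355575) = 1.42700
SDI = 609 * 1.42700 = 869.043 ≈ 869

869


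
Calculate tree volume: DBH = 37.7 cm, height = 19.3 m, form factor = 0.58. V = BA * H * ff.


(D/200)^2 = (37.7/200)^2 = 0.1885^2 = 0.03553225
BA = 3.141593 * 0.03553225 = 0.111628 m^2
V = 0.111628 * 19.3 * 0.58 = 1.24956 ≈ 1.250 m^3

1.250 m^3


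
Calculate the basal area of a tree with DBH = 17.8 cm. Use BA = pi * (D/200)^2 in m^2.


D/200 = 17.8/200 = 0.089 m
(D/200)^2 = 0.089^2 = 0.007921
BA = 3.141593 * 0.007921 = 0.0248846 ≈ 0.0249 m^2

0.0249 m^2


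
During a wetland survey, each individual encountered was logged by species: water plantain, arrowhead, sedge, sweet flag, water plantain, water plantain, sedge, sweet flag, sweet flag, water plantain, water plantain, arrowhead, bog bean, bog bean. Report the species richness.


Total individuals logged = 14
Distinct species (count of individuals): water plantain (5), arrowhead (2), sedge (2), sweet flag (3), bog bean (2)
Species richness = number of distinct species = 5

5


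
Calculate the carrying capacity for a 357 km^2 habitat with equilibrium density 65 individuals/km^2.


K = 65 * 357 = 23205 individuals

23205 individuals


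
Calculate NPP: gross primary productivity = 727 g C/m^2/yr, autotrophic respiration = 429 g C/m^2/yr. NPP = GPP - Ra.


NPP = GPP - Ra = 727 - 429 = 298 g C/m^2/yr

298 g C/m^2/yr


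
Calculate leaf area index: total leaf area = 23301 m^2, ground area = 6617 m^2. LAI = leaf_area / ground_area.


LAI = 23301 / 6617 = 3.5214 ≈ 3.52

3.52


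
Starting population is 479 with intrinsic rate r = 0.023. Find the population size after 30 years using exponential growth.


r*t = 0.023 * 30 = 0.69
exp(0.69) = 1.99372
N = 479 * 1.99372 = 954.992 ≈ 955

955


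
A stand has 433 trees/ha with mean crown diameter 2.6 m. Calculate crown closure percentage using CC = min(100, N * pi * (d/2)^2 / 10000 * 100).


(d/2)^2 = (2.6/2)^2 = 1.3^2 = 1.69
Crown area = 3.141593 * 1.69 = 5.30929 m^2
N * area / 10000 * 100 = 433 * 5.30929 / 10000 * 100 = 22.9892
CC = min(100, 22.9892) = 22.9892 ≈ 23.0%

23.0%


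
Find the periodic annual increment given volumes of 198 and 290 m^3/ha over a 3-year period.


PAI = (V2 - V1) / period = (290 - 198) / 3 = 92 / 3 = 30.6667 ≈ 30.67 m^3/ha/yr

30.67 m^3/ha/yr


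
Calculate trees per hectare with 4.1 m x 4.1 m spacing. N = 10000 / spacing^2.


N = 10000 / 4.1^2 = 10000 / 16.81 = 594.884 ≈ 595 trees/ha

595 trees/ha


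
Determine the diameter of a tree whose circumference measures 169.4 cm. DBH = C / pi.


DBH = C / pi = 169.4 / 3.141593 = 53.9217 ≈ 53.92 cm

53.92 cm


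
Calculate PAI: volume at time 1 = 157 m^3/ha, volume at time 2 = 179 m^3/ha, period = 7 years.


PAI = (V2 - V1) / period = (179 - 157) / 7 = 22 / 7 = 3.1429 ≈ 3.14 m^3/ha/yr

3.14 m^3/ha/yr


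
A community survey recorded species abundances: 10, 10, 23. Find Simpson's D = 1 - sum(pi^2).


Total N = 10 + 10 + 23 = 43
Per-species terms:
  p = 10/43 = 0.232558; p^2 = 0.232558^2 = 0.054083
  p = 10/43 = 0.232558; p^2 = 0.232558^2 = 0.054083
  p = 23/43 = 0.534884; p^2 = 0.534884^2 = 0.286101
sum(p^2) = 0.054083 + 0.054083 + 0.286101 = 0.394267
D = 1 - 0.394267 = 0.605733 ≈ 0.6057

0.6057


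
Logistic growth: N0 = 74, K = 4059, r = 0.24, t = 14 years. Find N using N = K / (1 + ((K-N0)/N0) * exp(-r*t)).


(K - N0)/N0 = (4059 - 74)/74 = 3985/74 = 53.8514
r*t = 0.24 * 14 = 3.36; exp(-3.36) = 0.0347353
53.8514 * 0.0347353 = 1.87054
1 + 1.87054 = 2.87054
N = 4059 / 2.87054 = 1414.02 ≈ 1414

1414


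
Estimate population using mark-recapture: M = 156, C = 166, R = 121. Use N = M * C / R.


N = M * C / R = 156 * 166 / 121 = 25896 / 121 = 214.02 ≈ 214

214 individuals


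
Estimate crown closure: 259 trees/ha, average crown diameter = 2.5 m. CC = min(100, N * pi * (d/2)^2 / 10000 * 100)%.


(d/2)^2 = (2.5/2)^2 = 1.25^2 = 1.5625
Crown area = 3.141593 * 1.5625 = 4.90874 m^2
N * area / 10000 * 100 = 259 * 4.90874 / 10000 * 100 = 12.7136
CC = min(100, 12.7136) = 12.7136 ≈ 12.7%

12.7%


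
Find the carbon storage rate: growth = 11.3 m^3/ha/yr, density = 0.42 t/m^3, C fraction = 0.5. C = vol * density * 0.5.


C = 11.3 * 0.42 * 0.5 = 2.373 ≈ 2.37 t C/ha/yr

2.37 t C/ha/yr


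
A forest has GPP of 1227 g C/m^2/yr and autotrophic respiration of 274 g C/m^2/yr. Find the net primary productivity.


NPP = GPP - Ra = 1227 - 274 = 953 g C/m^2/yr

953 g C/m^2/yr


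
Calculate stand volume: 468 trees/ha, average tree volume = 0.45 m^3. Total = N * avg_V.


V_stand = 468 * 0.45 = 210.6 m^3/ha

210.6 m^3/ha


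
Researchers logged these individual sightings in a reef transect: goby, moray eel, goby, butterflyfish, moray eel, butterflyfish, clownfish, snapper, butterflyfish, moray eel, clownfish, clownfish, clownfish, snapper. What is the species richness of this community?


Total individuals logged = 14
Distinct species (count of individuals): goby (2), moray eel (3), butterflyfish (3), clownfish (4), snapper (2)
Species richness = number of distinct species = 5

5


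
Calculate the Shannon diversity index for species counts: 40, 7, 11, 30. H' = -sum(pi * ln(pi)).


Total N = 40 + 7 + 11 + 30 = 88
Per-species terms:
  p = 40/88 = 0.454545; ln(p) = -0.788458; p*ln(p) = 0.454545 * (-0.788458) = -0.358390
  p = 7/88 = 0.079545; ln(p) = -2.531432; p*ln(p) = 0.079545 * (-2.531432) = -0.201363
  p = 11/88 = 0.125000; ln(p) = -2.079442; p*ln(p) = 0.125000 * (-2.079442) = -0.259930
  p = 30/88 = 0.340909; ln(p) = -1.076140; p*ln(p) = 0.340909 * (-1.076140) = -0.366866
sum(p*ln(p)) = (-0.358390) + (-0.201363) + (-0.259930) + (-0.366866) = -1.186549
H' = -(-1.186549) = 1.186549 ≈ 1.1865

1.1865


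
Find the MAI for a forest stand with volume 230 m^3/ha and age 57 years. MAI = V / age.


MAI = 230 / 57 = 4.0351 ≈ 4.04 m^3/ha/yr

4.04 m^3/ha/yr


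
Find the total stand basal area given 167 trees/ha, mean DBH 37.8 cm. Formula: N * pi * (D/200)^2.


(D/200)^2 = (37.8/200)^2 = 0.189^2 = 0.035721
Individual BA = 3.141593 * 0.035721 = 0.112221 m^2
Stand BA = 167 * 0.112221 = 18.7409 ≈ 18.74 m^2/ha

18.74 m^2/ha


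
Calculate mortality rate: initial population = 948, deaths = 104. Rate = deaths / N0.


Mortality rate = 104 / 948 = 0.109705 ≈ 0.1097

0.1097


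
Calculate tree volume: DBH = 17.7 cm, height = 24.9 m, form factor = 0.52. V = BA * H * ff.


(D/200)^2 = (17.7/200)^2 = 0.0885^2 = 0.00783225
BA = 3.141593 * 0.00783225 = 0.0246057 m^2
V = 0.0246057 * 24.9 * 0.52 = 0.318595 ≈ 0.319 m^3

0.319 m^3


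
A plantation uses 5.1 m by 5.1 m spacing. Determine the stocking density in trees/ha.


N = 10000 / 5.1^2 = 10000 / 26.01 = 384.468 ≈ 384 trees/ha

384 trees/ha


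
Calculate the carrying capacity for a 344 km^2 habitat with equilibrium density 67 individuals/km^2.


K = 67 * 344 = 23048 individuals

23048 individuals


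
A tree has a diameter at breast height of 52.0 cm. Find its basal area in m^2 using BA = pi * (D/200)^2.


D/200 = 52.0/200 = 0.26 m
(D/200)^2 = 0.26^2 = 0.0676
BA = 3.141593 * 0.0676 = 0.212372 ≈ 0.2124 m^2

0.2124 m^2


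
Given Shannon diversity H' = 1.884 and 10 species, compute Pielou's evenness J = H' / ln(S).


ln(10) = 2.30259
J = H' / ln(S) = 1.884 / 2.30259 = 0.818209 ≈ 0.8182

0.8182


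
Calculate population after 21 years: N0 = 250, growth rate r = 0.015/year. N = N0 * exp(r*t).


r*t = 0.015 * 21 = 0.315
exp(0.315) = 1.37026
N = 250 * 1.37026 = 342.565 ≈ 343

343


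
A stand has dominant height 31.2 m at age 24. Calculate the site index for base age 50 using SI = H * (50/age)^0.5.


50/24 = 2.08333
(2.08333)^0.5 = 1.44337
SI = 31.2 * 1.44337 = 45.0331 ≈ 45.0 m

45.0 m


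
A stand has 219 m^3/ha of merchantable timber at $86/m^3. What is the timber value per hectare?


Value = 219 * 86 = $18834/ha

$18834/ha


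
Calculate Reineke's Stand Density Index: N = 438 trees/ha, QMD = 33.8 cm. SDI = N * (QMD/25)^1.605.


QMD/25 = 33.8/25 = 1.352
(1.352)^1.605 = exp(1.605 * ln(1.352)) = exp(1.605 * 0.301585) = exp(0.484044) = 1.62262
SDI = 438 * 1.62262 = 710.708 ≈ 711

711


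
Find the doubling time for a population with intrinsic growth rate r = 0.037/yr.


td = ln(2) / 0.037 = 0.693147 / 0.037 = 18.7337 ≈ 18.7 years

18.7 years


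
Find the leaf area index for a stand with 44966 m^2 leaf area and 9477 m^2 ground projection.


LAI = 44966 / 9477 = 4.7448 ≈ 4.74

4.74


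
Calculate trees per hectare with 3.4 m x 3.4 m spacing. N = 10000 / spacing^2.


N = 10000 / 3.4^2 = 10000 / 11.56 = 865.052 ≈ 865 trees/ha

865 trees/ha


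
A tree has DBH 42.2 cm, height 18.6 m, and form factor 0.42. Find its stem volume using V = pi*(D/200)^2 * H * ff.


(D/200)^2 = (42.2/200)^2 = 0.211^2 = 0.044521
BA = 3.141593 * 0.044521 = 0.139867 m^2
V = 0.139867 * 18.6 * 0.42 = 1.09264 ≈ 1.093 m^3

1.093 m^3


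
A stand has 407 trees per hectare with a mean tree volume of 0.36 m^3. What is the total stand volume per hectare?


V_stand = 407 * 0.36 = 146.52 ≈ 146.5 m^3/ha

146.5 m^3/ha


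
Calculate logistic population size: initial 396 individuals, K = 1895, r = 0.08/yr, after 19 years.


(K - N0)/N0 = (1895 - 396)/396 = 1499/396 = 3.78535
r*t = 0.08 * 19 = 1.52; exp(-1.52) = 0.218712
3.78535 * 0.218712 = 0.827901
1 + 0.827901 = 1.82790
N = 1895 / 1.82790 = 1036.71 ≈ 1037

1037


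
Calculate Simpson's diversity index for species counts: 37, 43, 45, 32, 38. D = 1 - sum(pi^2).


Total N = 37 + 43 + 45 + 32 + 38 = 195
Per-species terms:
  p = 37/195 = 0.189744; p^2 = 0.189744^2 = 0.036003
  p = 43/195 = 0.220513; p^2 = 0.220513^2 = 0.048626
  p = 45/195 = 0.230769; p^2 = 0.230769^2 = 0.053254
  p = 32/195 = 0.164103; p^2 = 0.164103^2 = 0.026930
  p = 38/195 = 0.194872; p^2 = 0.194872^2 = 0.037975
sum(p^2) = 0.036003 + 0.048626 + 0.053254 + 0.026930 + 0.037975 = 0.202788
D = 1 - 0.202788 = 0.797212 ≈ 0.7972

0.7972


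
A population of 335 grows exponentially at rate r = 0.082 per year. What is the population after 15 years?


r*t = 0.082 * 15 = 1.23
exp(1.23) = 3.42123
N = 335 * 3.42123 = 1146.11 ≈ 1146

1146


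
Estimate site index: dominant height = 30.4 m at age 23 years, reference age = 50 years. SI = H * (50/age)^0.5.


50/23 = 2.17391
(2.17391)^0.5 = 1.47442
SI = 30.4 * 1.47442 = 44.8224 ≈ 44.8 m

44.8 m


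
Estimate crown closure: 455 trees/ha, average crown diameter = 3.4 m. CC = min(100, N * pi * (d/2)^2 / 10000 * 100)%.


(d/2)^2 = (3.4/2)^2 = 1.7^2 = 2.89
Crown area = 3.141593 * 2.89 = 9.07920 m^2
N * area / 10000 * 100 = 455 * 9.07920 / 10000 * 100 = 41.3104
CC = min(100, 41.3104) = 41.3104 ≈ 41.3%

41.3%


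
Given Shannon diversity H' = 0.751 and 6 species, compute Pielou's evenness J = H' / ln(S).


ln(6) = 1.79176
J = H' / ln(S) = 0.751 / 1.79176 = 0.419141 ≈ 0.4191

0.4191


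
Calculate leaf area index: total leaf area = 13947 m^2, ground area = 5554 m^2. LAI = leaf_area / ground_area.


LAI = 13947 / 5554 = 2.5112 ≈ 2.51

2.51


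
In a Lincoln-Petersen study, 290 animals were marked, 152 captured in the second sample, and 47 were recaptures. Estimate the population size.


N = M * C / R = 290 * 152 / 47 = 44080 / 47 = 937.87 ≈ 938

938 individuals


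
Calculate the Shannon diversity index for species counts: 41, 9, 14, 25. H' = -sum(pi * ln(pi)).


Total N = 41 + 9 + 14 + 25 = 89
Per-species terms:
  p = 41/89 = 0.460674; ln(p) = -0.775065; p*ln(p) = 0.460674 * (-0.775065) = -0.357052
  p = 9/89 = 0.101124; ln(p) = -2.291408; p*ln(p) = 0.101124 * (-2.291408) = -0.231716
  p = 14/89 = 0.157303; ln(p) = -1.849581; p*ln(p) = 0.157303 * (-1.849581) = -0.290945
  p = 25/89 = 0.280899; ln(p) = -1.269760; p*ln(p) = 0.280899 * (-1.269760) = -0.356674
sum(p*ln(p)) = (-0.357052) + (-0.231716) + (-0.290945) + (-0.356674) = -1.236387
H' = -(-1.236387) = 1.236387 ≈ 1.2364

1.2364


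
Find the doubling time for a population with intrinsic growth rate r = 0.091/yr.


td = ln(2) / 0.091 = 0.693147 / 0.091 = 7.61700 ≈ 7.6 years

7.6 years
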